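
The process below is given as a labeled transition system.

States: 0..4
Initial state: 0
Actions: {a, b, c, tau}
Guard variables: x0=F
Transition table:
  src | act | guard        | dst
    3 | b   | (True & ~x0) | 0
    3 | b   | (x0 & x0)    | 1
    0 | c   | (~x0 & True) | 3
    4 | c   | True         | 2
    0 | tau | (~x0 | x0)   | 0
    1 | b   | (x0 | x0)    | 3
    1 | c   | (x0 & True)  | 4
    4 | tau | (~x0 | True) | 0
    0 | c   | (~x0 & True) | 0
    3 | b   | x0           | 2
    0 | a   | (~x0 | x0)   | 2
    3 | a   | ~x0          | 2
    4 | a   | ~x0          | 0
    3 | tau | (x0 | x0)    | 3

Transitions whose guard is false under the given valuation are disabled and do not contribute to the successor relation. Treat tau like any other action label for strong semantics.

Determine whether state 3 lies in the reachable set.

Answer: REACHABLE

Analysis:
After dropping false guards: 9 live edges.
Layer 0: {0}
Layer 1: {2,3}  total {0,2,3}
R = {0,2,3}
trace reaching 3: c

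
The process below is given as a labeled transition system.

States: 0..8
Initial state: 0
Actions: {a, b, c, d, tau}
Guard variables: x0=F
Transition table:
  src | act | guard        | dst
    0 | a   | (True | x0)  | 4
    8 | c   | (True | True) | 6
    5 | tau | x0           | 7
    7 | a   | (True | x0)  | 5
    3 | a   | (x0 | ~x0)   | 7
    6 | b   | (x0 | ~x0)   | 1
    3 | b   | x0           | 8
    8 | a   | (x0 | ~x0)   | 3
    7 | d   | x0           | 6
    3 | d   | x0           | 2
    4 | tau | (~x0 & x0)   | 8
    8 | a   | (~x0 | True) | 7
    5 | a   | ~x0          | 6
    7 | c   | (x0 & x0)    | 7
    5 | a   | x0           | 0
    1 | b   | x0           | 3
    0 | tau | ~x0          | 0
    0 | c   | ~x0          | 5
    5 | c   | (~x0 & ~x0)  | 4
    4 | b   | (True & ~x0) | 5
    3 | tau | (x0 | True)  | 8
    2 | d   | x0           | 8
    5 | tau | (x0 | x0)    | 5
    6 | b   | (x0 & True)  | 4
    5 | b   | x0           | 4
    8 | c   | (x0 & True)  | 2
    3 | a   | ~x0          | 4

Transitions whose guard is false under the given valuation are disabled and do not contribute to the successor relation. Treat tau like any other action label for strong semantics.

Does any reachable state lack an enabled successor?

Answer: DEADLOCK at state 1

Trace:
Reach set: {0,1,4,5,6}
  0: a→4  c→5  tau→0  [deg 3]
  1: ∅  [no exit]
  4: b→5  [deg 1]
  5: a→6  c→4  [deg 2]
  6: b→1  [deg 1]
witness 1: c·a·b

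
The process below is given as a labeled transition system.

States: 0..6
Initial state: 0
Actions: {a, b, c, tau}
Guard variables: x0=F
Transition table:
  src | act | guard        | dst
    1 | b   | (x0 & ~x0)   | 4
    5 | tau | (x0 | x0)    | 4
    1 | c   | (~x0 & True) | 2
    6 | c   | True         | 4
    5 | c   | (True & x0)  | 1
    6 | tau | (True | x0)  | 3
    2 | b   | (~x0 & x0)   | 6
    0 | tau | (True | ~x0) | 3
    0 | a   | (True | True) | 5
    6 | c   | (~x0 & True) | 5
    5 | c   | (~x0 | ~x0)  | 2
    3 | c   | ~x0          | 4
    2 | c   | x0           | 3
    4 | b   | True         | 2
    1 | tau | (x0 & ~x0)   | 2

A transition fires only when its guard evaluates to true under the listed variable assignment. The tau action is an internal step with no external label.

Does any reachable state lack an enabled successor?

Answer: DEADLOCK at state 2

Working:
Reachable = {0,2,3,4,5}
  0: a→5  tau→3  [2 out]
  2: ∅  [no exit]
  3: c→4  [1 out]
  4: b→2  [1 out]
  5: c→2  [1 out]
trace reaching 2: a·c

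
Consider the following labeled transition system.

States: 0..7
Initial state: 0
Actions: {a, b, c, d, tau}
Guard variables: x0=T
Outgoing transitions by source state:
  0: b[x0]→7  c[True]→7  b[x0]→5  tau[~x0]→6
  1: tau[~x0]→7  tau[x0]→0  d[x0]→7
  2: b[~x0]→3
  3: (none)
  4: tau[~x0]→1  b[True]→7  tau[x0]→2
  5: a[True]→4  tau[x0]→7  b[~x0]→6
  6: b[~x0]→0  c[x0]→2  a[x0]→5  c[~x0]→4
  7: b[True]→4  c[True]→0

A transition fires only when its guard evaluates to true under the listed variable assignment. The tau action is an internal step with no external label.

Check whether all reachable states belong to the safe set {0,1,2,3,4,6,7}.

Safe = {0,1,2,3,4,6,7}
Reach set: {0,2,4,5,7}
  0: ok
  2: ok
  4: ok
  5: VIOLATES
  7: ok
reach 5 via b — violates

Answer: INVARIANT VIOLATED at state 5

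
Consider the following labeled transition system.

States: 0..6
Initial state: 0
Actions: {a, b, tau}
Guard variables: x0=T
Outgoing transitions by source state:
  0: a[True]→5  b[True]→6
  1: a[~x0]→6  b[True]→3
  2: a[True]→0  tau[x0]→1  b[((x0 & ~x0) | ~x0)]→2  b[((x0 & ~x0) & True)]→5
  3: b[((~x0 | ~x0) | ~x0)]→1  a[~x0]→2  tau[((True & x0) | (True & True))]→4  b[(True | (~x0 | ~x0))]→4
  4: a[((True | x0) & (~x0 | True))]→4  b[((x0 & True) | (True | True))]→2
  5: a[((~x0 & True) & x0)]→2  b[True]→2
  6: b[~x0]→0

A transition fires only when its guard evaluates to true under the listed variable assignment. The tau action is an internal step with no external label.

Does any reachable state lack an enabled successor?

Answer: DEADLOCK at state 6

Trace:
Reachable = {0,1,2,3,4,5,6}
  0: a→5  b→6  [2 out]
  1: b→3  [1 out]
  2: a→0  tau→1  [2 out]
  3: b→4  tau→4  [2 out]
  4: a→4  b→2  [2 out]
  5: b→2  [1 out]
  6: ∅  [no exit]
Path to 6: b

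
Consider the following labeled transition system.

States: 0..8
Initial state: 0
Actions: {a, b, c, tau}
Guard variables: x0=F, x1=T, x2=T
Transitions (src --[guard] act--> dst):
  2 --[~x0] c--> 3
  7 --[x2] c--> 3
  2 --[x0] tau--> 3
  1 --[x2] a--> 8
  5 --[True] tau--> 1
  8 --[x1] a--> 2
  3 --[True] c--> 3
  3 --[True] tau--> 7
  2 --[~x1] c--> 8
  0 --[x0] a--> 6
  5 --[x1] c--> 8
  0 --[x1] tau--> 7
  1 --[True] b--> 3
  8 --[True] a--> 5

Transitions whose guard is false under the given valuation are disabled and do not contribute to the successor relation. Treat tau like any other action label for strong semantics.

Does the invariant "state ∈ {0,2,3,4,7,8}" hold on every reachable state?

Safe = {0,2,3,4,7,8}
Reach set: {0,3,7}
  0: ✓
  3: ✓
  7: ✓

Answer: INVARIANT HOLDS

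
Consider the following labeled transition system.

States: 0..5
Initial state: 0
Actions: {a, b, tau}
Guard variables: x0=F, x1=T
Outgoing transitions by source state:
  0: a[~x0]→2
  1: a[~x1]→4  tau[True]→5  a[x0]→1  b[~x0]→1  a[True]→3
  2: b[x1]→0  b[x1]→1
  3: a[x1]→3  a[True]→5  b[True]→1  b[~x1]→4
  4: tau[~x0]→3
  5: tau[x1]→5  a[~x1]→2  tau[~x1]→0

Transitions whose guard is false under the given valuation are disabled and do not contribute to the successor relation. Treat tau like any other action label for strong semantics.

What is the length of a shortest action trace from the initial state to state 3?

Breadth-first toward 3:
  depth 0: {0}
  depth 1: {2}
  depth 2: {1}
  depth 3: {3,5}
3 enters at depth 3; path a·b·a

Answer: 3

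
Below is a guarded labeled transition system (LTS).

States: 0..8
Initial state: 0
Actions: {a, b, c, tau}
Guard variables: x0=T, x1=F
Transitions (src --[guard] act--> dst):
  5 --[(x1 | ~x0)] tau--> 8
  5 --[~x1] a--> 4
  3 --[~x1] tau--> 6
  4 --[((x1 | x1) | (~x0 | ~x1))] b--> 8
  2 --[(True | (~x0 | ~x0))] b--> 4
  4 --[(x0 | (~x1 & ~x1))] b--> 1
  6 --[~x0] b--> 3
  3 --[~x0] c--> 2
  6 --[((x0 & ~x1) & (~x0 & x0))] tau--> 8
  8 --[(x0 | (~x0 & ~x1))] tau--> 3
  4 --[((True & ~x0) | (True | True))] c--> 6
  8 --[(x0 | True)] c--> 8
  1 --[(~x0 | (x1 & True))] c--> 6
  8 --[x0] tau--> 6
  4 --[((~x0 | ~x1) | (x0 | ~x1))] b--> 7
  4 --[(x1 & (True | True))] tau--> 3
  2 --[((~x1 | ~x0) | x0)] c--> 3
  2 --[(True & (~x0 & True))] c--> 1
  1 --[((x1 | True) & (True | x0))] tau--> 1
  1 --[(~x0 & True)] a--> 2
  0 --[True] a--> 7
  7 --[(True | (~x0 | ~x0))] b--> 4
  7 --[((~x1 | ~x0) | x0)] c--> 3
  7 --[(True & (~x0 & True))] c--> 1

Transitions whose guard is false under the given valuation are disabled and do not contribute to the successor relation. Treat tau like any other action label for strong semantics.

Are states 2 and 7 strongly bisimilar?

Bisimulation quotient by refinement:
  P[0] = {{0,1,2,3,4,5,6,7,8}}
  P[1] = {{0,5},{1,3},{2,4,7},{6},{8}}
  P[2] = {{0,5},{1},{2,7},{3},{4},{6},{8}}
  P[3] = {{0},{1},{2,7},{3},{4},{5},{6},{8}}
Fixed point at round 4; 8 class(es).
2∈{2,7}, 7∈{2,7}

Answer: BISIMILAR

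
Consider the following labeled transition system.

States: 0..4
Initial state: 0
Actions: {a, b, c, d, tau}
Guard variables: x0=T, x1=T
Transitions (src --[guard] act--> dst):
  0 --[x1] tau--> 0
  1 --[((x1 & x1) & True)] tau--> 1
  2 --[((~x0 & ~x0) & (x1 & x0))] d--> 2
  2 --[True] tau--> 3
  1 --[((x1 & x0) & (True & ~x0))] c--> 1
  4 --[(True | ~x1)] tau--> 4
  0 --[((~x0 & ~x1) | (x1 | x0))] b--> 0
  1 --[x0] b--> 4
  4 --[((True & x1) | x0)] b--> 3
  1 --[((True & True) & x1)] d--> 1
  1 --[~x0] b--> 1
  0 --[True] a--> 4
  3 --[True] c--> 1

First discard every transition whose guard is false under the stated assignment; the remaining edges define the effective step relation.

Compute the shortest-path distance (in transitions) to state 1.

Breadth-first toward 1:
  depth 0: {0}
  depth 1: {4}
  depth 2: {3}
  depth 3: {1}
1 enters at depth 3; path a·b·c

Answer: 3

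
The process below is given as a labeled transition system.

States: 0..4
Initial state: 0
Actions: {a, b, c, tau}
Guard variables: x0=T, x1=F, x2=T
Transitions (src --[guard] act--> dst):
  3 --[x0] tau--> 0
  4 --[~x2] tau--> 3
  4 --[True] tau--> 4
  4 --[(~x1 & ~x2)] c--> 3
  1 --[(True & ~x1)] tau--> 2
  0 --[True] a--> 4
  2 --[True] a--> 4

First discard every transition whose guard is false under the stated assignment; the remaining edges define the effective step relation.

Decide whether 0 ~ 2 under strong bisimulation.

Answer: BISIMILAR

Trace:
Compute ~ classes (split until stable):
  round 0: {{0,1,2,3,4}}
  round 1: {{0,2},{1,3,4}}
  round 2: {{0,2},{1,3},{4}}
stable after 3 split(s): 3 block(s)
[0]={0,2}  [2]={0,2}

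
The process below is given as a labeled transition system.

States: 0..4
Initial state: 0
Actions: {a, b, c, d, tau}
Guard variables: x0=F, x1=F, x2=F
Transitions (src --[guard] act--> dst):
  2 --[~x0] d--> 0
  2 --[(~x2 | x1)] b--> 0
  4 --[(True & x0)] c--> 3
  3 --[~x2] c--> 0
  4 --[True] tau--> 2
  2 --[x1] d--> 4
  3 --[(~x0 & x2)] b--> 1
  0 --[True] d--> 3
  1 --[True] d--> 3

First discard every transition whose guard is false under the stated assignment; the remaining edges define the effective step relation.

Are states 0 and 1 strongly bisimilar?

Answer: BISIMILAR

Working:
Bisimulation quotient by refinement:
  round 0: {{0,1,2,3,4}}
  round 1: {{0,1},{2},{3},{4}}
Fixed point at round 2; 4 class(es).
class of 0: {0,1}; class of 1: {0,1}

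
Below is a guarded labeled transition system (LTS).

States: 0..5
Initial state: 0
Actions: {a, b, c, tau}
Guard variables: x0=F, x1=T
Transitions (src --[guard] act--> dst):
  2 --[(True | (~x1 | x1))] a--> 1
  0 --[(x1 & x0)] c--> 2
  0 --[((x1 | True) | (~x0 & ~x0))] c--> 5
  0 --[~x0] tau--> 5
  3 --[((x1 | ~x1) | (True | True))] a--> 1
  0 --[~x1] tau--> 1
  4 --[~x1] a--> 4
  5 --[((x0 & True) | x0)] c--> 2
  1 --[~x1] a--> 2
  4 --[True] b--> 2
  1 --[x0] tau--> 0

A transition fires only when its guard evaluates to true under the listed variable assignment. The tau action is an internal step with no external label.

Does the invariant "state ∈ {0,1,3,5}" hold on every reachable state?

Answer: INVARIANT HOLDS

Analysis:
Inv-set: {0,1,3,5}
Reachable = {0,5}
  0: ✓
  5: ✓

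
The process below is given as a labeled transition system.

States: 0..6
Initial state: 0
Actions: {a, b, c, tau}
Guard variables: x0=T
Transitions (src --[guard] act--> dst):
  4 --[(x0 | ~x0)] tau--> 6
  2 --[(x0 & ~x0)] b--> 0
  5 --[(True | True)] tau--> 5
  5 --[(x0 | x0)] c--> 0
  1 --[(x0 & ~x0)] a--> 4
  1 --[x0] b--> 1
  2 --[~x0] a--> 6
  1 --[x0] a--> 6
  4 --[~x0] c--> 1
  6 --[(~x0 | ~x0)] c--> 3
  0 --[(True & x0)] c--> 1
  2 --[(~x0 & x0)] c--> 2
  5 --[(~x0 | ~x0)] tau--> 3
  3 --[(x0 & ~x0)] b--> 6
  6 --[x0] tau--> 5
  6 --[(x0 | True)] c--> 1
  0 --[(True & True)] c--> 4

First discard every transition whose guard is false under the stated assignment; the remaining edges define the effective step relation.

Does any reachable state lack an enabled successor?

Reach set: {0,1,4,5,6}
  0: c→1  c→4  [2 out]
  1: a→6  b→1  [2 out]
  4: tau→6  [1 out]
  5: c→0  tau→5  [2 out]
  6: c→1  tau→5  [2 out]

Answer: DEADLOCK-FREE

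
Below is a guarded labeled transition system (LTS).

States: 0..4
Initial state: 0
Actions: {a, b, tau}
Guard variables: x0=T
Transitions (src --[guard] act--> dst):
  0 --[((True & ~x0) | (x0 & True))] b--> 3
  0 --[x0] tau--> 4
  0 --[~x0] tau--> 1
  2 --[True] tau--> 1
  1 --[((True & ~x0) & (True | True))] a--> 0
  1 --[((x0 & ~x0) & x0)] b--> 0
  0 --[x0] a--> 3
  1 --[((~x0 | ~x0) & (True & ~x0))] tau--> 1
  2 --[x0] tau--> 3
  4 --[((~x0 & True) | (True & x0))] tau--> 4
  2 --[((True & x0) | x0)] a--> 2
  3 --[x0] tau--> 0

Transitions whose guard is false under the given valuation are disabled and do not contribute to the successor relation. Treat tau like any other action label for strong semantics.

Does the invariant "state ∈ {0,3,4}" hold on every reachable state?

Safe = {0,3,4}
Reach set: {0,3,4}
  0: safe
  3: safe
  4: safe

Answer: INVARIANT HOLDS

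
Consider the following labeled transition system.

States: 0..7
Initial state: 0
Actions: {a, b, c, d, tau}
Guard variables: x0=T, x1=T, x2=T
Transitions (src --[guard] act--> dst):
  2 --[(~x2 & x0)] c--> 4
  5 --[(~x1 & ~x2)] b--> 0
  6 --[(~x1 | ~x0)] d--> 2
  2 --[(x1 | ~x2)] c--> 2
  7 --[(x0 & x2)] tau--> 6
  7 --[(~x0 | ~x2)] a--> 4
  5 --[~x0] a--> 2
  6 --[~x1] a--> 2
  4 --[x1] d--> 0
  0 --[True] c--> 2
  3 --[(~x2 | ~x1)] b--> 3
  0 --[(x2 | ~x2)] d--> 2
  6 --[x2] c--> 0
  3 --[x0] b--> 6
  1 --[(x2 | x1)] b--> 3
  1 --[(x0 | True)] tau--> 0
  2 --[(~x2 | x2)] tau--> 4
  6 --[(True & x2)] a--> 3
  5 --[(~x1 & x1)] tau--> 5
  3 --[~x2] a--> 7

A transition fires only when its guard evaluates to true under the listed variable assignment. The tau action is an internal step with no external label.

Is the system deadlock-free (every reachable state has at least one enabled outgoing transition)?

Answer: DEADLOCK-FREE

Working:
R = {0,2,4}
  0: c→2  d→2  [deg 2]
  2: c→2  tau→4  [deg 2]
  4: d→0  [deg 1]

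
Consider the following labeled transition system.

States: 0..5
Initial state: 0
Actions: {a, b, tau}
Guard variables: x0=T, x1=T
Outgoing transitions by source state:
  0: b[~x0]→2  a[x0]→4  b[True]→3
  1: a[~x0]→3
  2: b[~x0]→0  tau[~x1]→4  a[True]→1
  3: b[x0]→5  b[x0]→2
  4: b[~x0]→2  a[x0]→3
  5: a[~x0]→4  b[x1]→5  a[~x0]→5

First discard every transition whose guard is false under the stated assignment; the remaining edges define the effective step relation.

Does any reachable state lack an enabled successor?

Reach set: {0,1,2,3,4,5}
  0: a→4  b→3  [deg 2]
  1: ∅  [STUCK]
  2: a→1  [deg 1]
  3: b→2  b→5  [deg 2]
  4: a→3  [deg 1]
  5: b→5  [deg 1]
witness 1: b·b·a

Answer: DEADLOCK at state 1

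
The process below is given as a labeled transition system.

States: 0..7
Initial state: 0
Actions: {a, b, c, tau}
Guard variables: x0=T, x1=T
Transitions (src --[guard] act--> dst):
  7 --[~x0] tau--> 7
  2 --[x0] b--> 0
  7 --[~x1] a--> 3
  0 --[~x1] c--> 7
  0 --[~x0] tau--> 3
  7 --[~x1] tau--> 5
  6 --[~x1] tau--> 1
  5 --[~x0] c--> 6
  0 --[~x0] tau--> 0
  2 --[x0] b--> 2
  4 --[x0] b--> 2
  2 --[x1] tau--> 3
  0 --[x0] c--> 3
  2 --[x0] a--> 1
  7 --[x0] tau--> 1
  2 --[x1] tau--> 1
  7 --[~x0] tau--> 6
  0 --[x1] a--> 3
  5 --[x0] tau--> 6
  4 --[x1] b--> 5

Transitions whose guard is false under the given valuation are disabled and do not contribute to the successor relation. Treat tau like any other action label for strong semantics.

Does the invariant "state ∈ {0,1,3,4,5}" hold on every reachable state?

Allowed set {0,1,3,4,5}
Reach set: {0,3}
  0: safe
  3: safe

Answer: INVARIANT HOLDS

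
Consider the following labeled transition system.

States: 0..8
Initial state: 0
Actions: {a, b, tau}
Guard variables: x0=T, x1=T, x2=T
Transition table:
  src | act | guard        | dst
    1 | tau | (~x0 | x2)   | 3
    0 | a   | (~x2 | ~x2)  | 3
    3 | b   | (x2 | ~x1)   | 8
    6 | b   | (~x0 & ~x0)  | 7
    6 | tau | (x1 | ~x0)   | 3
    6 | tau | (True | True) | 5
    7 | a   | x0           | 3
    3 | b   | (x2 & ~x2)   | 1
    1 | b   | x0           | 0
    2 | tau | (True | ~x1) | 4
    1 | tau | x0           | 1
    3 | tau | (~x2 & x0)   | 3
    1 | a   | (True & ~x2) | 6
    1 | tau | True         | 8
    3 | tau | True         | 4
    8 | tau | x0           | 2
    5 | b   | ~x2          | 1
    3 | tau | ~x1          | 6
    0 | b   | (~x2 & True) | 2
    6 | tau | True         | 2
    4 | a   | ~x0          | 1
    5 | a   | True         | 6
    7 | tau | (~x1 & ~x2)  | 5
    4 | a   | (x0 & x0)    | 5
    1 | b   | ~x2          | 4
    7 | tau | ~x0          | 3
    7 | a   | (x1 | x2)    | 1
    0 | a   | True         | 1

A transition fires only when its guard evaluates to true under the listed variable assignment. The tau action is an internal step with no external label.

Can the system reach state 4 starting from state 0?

Answer: REACHABLE

Working:
16 transition(s) survive guard evaluation.
depth 0: {0}
depth 1: {1}  total {0,1}
depth 2: {3,8}  total {0,1,3,8}
depth 3: {2,4}  total {0,1,2,3,4,8}
depth 4: {5}  total {0,1,2,3,4,5,8}
depth 5: {6}  total {0,1,2,3,4,5,6,8}
Reach set: {0,1,2,3,4,5,6,8}
trace reaching 4: a·tau·tau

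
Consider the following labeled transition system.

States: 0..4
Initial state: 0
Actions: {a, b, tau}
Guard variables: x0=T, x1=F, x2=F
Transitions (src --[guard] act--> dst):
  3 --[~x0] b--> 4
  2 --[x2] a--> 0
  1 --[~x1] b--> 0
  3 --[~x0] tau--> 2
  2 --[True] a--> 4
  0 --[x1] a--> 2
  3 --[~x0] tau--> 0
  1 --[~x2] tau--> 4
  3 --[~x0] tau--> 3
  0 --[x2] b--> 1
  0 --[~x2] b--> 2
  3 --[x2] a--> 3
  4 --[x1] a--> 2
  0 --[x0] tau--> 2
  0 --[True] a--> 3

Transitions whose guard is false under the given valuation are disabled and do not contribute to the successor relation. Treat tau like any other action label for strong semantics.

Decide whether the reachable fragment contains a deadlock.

Reachable = {0,2,3,4}
  0: a→3  b→2  tau→2  [3 exit(s)]
  2: a→4  [1 exit(s)]
  3: ∅  [STUCK]
  4: ∅  [STUCK]
witness 3: a

Answer: DEADLOCK at state 3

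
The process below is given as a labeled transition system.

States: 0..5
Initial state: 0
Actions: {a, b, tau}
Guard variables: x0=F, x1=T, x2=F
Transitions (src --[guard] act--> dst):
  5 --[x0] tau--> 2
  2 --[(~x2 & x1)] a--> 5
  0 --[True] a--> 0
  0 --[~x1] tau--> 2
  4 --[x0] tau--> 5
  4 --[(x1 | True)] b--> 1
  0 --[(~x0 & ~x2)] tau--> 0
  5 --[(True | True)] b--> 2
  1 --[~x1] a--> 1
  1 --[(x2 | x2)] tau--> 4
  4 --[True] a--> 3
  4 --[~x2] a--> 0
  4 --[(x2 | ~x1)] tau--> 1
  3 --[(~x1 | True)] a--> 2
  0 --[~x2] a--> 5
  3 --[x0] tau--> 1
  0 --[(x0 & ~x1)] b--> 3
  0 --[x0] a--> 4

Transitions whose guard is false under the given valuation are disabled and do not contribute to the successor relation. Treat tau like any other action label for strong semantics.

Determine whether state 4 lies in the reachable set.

Guard filter leaves 9 enabled edge(s).
L0 = {0}
L1 = {5}  total {0,5}
L2 = {2}  total {0,2,5}
R = {0,2,5}

Answer: UNREACHABLE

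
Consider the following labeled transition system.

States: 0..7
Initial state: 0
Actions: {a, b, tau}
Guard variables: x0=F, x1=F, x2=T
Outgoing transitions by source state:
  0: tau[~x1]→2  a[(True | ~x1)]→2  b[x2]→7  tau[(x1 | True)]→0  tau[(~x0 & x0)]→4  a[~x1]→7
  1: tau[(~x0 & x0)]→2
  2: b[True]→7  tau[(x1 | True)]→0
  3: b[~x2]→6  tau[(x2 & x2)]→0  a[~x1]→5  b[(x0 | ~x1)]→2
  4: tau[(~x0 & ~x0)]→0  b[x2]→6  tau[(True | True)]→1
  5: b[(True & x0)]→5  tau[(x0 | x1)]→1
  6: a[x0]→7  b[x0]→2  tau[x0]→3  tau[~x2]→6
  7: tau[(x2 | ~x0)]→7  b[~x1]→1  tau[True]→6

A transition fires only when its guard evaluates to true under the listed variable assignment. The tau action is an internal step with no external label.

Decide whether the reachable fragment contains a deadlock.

Reachable = {0,1,2,6,7}
  0: a→2  a→7  b→7  tau→0  tau→2  [5 exit(s)]
  1: ∅  [STUCK]
  2: b→7  tau→0  [2 exit(s)]
  6: ∅  [STUCK]
  7: b→1  tau→6  tau→7  [3 exit(s)]
trace reaching 1: a·b

Answer: DEADLOCK at state 1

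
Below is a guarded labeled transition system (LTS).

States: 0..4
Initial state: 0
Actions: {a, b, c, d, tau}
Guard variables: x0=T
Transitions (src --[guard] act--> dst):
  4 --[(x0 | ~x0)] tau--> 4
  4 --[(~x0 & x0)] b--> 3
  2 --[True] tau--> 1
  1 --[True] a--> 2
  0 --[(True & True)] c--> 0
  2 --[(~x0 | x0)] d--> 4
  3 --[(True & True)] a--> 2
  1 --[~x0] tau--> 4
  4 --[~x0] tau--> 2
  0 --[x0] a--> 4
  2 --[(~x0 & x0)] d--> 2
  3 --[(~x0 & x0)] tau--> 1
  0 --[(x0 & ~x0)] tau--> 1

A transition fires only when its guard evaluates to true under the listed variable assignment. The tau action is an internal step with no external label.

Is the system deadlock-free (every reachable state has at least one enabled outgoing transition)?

Answer: DEADLOCK-FREE

Analysis:
R = {0,4}
  0: a→4  c→0  [2 out]
  4: tau→4  [1 out]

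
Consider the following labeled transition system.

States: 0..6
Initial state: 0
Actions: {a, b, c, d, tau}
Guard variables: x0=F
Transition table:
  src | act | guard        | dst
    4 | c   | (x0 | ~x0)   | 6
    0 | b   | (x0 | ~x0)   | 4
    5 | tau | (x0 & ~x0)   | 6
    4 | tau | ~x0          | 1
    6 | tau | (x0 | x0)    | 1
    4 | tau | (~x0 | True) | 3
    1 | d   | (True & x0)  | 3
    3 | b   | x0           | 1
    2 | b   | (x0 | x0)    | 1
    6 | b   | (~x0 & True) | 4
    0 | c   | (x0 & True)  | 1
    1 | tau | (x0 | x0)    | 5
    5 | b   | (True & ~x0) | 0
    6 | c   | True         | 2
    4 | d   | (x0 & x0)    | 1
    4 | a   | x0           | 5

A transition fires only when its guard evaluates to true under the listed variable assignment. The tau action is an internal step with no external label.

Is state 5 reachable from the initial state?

Answer: UNREACHABLE

Working:
After dropping false guards: 7 live edges.
Layer 0: {0}
Layer 1: {4}  cumulative {0,4}
Layer 2: {1,3,6}  cumulative {0,1,3,4,6}
Layer 3: {2}  cumulative {0,1,2,3,4,6}
R = {0,1,2,3,4,6}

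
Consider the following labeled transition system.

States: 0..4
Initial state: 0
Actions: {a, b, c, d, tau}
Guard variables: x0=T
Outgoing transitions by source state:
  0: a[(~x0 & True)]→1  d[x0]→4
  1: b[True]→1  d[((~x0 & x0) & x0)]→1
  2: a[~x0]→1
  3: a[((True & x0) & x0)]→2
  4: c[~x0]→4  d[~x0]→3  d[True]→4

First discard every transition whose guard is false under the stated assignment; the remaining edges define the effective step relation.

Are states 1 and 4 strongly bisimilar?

Answer: NOT BISIMILAR

Analysis:
Bisimulation quotient by refinement:
  π0 = {{0,1,2,3,4}}
  π1 = {{0,4},{1},{2},{3}}
Fixed point at round 2; 4 class(es).
class of 1: {1}; class of 4: {0,4}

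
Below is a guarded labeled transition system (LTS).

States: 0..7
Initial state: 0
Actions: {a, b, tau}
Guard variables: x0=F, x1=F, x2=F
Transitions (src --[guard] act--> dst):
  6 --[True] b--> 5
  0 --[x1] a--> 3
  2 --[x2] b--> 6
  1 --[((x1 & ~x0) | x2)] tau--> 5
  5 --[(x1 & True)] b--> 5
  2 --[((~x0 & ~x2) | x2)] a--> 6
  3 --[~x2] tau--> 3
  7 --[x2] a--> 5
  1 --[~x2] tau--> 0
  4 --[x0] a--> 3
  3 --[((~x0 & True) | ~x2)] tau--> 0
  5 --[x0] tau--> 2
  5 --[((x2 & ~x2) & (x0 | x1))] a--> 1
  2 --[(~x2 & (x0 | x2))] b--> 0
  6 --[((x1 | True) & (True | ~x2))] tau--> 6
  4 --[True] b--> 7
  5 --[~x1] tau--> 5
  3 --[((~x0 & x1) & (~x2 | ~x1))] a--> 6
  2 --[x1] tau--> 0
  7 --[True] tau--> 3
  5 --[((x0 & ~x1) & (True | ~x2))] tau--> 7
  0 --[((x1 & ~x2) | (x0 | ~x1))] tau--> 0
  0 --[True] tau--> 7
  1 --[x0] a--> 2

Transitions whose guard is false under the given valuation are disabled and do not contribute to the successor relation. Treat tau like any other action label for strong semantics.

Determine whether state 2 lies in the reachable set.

Answer: UNREACHABLE

Working:
11 transition(s) survive guard evaluation.
depth 0: {0}
depth 1: {7}  total {0,7}
depth 2: {3}  total {0,3,7}
R = {0,3,7}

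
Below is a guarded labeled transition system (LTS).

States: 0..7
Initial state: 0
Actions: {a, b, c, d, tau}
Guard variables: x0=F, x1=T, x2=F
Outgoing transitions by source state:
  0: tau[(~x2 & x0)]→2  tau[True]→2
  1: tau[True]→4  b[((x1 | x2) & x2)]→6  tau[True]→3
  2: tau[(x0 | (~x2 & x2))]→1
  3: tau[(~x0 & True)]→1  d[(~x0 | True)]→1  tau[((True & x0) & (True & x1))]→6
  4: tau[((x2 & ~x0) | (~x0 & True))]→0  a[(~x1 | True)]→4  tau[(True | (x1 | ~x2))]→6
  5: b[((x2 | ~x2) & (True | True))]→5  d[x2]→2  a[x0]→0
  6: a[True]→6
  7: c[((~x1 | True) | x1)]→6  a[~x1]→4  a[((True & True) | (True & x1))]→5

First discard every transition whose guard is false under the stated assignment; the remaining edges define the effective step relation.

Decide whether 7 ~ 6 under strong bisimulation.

Answer: NOT BISIMILAR

Trace:
Refine partition for ~:
  π0 = {{0,1,2,3,4,5,6,7}}
  π1 = {{0,1},{2},{3},{4},{5},{6},{7}}
  π2 = {{0},{1},{2},{3},{4},{5},{6},{7}}
stable after 3 split(s): 8 block(s)
class of 7: {7}; class of 6: {6}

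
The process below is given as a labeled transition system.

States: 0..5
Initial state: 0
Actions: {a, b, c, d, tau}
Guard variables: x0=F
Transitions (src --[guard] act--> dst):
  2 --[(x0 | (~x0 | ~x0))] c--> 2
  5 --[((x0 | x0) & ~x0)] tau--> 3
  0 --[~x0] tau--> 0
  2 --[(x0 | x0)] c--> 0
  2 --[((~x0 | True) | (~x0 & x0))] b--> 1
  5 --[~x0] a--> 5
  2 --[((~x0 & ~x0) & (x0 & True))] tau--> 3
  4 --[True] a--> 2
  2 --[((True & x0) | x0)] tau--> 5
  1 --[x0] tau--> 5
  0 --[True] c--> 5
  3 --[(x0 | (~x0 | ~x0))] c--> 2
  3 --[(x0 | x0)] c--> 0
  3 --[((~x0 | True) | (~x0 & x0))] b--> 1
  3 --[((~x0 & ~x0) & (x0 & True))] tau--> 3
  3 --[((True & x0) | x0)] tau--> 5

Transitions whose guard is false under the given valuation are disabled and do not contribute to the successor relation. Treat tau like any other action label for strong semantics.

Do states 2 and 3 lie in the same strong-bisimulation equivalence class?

Answer: BISIMILAR

Analysis:
Refine partition for ~:
  P[0] = {{0,1,2,3,4,5}}
  P[1] = {{0},{1},{2,3},{4,5}}
  P[2] = {{0},{1},{2,3},{4},{5}}
Fixed point at round 3; 5 class(es).
[2]={2,3}  [3]={2,3}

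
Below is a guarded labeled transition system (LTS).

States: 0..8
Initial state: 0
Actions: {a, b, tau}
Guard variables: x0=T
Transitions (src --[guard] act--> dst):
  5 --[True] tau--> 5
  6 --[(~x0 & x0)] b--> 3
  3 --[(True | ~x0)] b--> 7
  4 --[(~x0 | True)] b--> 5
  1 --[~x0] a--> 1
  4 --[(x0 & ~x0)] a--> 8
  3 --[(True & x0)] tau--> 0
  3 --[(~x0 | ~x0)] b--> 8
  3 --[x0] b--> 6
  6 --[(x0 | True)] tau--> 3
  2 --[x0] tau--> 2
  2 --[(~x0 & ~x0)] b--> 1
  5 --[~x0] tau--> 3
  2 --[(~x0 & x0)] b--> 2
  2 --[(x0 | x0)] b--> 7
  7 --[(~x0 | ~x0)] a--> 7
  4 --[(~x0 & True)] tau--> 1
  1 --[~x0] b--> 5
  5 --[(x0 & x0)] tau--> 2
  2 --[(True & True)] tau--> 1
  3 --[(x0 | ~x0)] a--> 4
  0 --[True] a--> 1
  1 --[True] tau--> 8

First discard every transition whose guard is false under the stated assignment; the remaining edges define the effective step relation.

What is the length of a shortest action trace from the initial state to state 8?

Answer: 2

Trace:
Breadth-first toward 8:
  L0 = {0}
  L1 = {1}
  L2 = {8}
8 enters at depth 2; path a·tau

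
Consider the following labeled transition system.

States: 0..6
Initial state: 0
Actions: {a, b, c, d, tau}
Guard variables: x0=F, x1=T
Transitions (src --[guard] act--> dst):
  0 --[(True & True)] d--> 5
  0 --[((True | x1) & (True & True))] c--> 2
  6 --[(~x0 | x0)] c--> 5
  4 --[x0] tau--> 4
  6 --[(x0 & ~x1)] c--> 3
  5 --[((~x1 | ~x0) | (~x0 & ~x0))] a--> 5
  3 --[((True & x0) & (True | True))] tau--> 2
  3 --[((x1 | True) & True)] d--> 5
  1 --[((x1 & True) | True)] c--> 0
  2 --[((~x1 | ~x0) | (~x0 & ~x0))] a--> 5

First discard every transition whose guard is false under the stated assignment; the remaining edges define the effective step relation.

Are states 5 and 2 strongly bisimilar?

Answer: BISIMILAR

Working:
Bisimulation quotient by refinement:
  π0 = {{0,1,2,3,4,5,6}}
  π1 = {{0},{1,6},{2,5},{3},{4}}
  π2 = {{0},{1},{2,5},{3},{4},{6}}
6 equivalence class(es) (converged in 3)
[5]={2,5}  [2]={2,5}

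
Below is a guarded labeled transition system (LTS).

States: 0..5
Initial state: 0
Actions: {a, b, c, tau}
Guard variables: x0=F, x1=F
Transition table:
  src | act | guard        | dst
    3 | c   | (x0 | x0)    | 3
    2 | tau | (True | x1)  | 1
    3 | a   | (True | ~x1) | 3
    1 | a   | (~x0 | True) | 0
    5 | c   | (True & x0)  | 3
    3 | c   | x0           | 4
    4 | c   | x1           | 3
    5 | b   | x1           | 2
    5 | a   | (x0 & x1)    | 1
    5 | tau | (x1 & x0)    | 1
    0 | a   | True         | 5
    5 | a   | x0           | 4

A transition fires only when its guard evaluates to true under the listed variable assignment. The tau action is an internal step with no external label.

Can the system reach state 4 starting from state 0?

Answer: UNREACHABLE

Trace:
4 transition(s) survive guard evaluation.
depth 0: {0}
depth 1: {5}  total {0,5}
Reachable = {0,5}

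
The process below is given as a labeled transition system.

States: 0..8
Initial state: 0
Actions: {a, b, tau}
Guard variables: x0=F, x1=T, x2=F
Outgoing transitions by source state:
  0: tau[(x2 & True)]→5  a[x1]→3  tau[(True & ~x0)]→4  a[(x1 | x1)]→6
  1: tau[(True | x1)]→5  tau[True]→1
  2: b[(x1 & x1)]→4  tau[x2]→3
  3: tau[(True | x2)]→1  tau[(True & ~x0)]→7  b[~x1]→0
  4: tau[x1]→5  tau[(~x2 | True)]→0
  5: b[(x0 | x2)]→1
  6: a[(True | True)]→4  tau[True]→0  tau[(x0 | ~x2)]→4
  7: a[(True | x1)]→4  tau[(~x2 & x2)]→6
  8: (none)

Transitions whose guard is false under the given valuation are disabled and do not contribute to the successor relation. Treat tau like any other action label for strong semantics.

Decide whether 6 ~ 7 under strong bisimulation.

Answer: NOT BISIMILAR

Working:
Refine partition for ~:
  π0 = {{0,1,2,3,4,5,6,7,8}}
  π1 = {{0,6},{1,3,4},{2},{5,8},{7}}
  π2 = {{0},{1},{2},{3},{4},{5,8},{6},{7}}
Fixed point at round 3; 8 class(es).
[6]={6}  [7]={7}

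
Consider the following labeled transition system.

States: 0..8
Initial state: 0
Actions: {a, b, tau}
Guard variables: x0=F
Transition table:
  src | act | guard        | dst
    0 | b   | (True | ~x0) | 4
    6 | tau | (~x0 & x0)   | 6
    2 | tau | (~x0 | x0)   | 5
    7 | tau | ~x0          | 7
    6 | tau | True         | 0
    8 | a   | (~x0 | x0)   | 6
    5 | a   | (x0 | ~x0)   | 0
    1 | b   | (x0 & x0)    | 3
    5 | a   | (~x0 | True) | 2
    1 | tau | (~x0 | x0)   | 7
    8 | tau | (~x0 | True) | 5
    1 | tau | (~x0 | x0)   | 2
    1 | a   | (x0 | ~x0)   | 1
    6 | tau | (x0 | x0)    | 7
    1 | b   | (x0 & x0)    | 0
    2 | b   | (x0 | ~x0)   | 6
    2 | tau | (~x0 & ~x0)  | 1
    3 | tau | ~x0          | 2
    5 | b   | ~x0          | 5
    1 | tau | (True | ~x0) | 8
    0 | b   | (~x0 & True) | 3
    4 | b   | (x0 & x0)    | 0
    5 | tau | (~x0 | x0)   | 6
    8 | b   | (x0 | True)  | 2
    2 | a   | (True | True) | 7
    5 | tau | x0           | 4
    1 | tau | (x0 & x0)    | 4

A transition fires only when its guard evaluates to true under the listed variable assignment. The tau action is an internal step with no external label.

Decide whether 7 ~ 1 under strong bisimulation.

Bisimulation quotient by refinement:
  round 0: {{0,1,2,3,4,5,6,7,8}}
  round 1: {{0},{1},{2,5,8},{3,6,7},{4}}
  round 2: {{0},{1},{2},{3},{4},{5},{6},{7},{8}}
9 equivalence class(es) (converged in 3)
[7]={7}  [1]={1}

Answer: NOT BISIMILAR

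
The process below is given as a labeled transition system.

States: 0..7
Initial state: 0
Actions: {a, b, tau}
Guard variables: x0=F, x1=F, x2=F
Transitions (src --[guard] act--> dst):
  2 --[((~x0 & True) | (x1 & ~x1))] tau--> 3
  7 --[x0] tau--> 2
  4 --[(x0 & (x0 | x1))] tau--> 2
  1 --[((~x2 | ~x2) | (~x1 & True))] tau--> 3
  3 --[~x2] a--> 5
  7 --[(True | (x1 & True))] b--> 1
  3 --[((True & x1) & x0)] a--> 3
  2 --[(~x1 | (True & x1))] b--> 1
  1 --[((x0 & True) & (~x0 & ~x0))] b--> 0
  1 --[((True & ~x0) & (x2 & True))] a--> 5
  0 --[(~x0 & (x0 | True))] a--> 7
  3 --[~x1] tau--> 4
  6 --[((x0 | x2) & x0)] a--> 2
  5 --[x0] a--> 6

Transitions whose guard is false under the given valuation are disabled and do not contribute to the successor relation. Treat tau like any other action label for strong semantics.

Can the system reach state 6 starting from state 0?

After dropping false guards: 7 live edges.
Layer 0: {0}
Layer 1: {7}  now seen {0,7}
Layer 2: {1}  now seen {0,1,7}
Layer 3: {3}  now seen {0,1,3,7}
Layer 4: {4,5}  now seen {0,1,3,4,5,7}
R = {0,1,3,4,5,7}

Answer: UNREACHABLE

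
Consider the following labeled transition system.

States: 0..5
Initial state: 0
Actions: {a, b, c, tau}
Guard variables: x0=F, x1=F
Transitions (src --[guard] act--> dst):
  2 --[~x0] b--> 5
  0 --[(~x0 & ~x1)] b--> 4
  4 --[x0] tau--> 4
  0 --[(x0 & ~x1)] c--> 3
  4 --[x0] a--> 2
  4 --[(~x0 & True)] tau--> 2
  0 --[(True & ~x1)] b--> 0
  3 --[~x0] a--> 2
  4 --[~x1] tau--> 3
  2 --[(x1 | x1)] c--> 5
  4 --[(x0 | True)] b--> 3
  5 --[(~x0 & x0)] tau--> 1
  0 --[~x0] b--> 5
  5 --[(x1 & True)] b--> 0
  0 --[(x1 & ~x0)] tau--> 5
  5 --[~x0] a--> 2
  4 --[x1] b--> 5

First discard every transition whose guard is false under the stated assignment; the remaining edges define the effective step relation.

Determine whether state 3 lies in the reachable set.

Answer: REACHABLE

Analysis:
Guard filter leaves 9 enabled edge(s).
L0 = {0}
L1 = {4,5}  total {0,4,5}
L2 = {2,3}  total {0,2,3,4,5}
Reach set: {0,2,3,4,5}
Path to 3: b·tau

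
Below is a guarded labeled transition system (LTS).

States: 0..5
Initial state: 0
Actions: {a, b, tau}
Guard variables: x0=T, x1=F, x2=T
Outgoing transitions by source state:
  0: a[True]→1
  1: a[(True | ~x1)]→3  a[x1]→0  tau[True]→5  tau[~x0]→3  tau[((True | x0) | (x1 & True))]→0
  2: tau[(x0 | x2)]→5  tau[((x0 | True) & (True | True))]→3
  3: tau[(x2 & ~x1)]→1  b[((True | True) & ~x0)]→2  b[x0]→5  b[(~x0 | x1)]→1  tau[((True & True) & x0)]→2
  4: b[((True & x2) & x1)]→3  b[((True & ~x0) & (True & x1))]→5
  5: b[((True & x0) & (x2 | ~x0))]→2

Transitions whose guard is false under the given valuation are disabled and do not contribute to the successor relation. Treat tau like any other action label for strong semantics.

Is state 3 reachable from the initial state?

Answer: REACHABLE

Working:
After dropping false guards: 10 live edges.
Layer 0: {0}
Layer 1: {1}  total {0,1}
Layer 2: {3,5}  total {0,1,3,5}
Layer 3: {2}  total {0,1,2,3,5}
R = {0,1,2,3,5}
witness 3: a·a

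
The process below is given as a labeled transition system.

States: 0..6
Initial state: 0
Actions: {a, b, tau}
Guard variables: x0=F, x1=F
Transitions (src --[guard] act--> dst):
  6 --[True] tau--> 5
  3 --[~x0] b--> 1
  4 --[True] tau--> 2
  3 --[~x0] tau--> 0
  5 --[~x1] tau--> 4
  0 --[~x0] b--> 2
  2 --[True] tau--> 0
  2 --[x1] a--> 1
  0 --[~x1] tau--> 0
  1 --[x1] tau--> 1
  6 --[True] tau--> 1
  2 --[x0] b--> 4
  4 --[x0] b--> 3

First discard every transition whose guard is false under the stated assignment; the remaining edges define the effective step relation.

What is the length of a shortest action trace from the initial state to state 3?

Layered search for 3:
  depth 0: {0}
  depth 1: {2}
3 never appears.

Answer: UNREACHABLE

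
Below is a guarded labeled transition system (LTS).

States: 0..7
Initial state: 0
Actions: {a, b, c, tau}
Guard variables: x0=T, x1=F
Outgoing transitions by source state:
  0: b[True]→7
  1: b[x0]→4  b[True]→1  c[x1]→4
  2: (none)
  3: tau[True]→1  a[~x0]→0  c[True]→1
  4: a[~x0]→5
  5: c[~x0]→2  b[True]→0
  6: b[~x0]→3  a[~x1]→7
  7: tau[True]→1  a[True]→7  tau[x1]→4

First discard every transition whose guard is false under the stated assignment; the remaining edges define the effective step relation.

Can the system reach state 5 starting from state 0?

Guard filter leaves 9 enabled edge(s).
L0 = {0}
L1 = {7}  now seen {0,7}
L2 = {1}  now seen {0,1,7}
L3 = {4}  now seen {0,1,4,7}
R = {0,1,4,7}

Answer: UNREACHABLE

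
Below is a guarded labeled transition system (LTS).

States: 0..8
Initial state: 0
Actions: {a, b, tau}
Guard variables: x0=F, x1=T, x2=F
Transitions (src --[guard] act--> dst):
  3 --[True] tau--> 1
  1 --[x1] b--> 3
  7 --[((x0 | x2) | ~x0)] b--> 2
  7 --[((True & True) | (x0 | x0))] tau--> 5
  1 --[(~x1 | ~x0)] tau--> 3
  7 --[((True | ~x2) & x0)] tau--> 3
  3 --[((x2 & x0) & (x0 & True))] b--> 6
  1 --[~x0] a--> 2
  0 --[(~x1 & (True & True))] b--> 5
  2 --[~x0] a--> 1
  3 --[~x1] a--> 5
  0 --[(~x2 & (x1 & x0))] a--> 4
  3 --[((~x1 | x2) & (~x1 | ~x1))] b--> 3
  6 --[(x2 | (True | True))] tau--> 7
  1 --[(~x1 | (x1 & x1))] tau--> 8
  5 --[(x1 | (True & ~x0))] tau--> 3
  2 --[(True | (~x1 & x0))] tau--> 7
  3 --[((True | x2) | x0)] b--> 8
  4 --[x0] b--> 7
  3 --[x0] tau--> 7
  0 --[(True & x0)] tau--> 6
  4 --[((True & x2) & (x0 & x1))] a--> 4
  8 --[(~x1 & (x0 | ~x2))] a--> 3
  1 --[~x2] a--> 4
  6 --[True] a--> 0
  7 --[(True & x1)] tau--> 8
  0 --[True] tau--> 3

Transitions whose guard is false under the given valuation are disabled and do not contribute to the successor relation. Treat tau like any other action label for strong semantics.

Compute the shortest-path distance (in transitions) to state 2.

Answer: 3

Analysis:
Layered search for 2:
  Layer 0: {0}
  Layer 1: {3}
  Layer 2: {1,8}
  Layer 3: {2,4}
2 enters at depth 3; path tau·tau·a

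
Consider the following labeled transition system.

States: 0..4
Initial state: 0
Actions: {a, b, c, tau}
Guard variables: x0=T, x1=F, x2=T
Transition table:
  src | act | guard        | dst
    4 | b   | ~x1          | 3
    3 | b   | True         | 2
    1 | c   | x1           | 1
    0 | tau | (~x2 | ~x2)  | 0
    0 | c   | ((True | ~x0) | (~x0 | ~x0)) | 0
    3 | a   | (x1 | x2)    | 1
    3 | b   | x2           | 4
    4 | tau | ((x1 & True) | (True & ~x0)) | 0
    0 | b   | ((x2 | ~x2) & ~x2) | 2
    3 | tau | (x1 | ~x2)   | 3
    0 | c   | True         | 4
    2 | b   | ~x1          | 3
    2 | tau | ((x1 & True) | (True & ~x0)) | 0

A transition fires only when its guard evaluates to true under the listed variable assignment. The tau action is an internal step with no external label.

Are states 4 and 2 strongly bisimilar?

Bisimulation quotient by refinement:
  round 0: {{0,1,2,3,4}}
  round 1: {{0},{1},{2,4},{3}}
Fixed point at round 2; 4 class(es).
[4]={2,4}  [2]={2,4}

Answer: BISIMILAR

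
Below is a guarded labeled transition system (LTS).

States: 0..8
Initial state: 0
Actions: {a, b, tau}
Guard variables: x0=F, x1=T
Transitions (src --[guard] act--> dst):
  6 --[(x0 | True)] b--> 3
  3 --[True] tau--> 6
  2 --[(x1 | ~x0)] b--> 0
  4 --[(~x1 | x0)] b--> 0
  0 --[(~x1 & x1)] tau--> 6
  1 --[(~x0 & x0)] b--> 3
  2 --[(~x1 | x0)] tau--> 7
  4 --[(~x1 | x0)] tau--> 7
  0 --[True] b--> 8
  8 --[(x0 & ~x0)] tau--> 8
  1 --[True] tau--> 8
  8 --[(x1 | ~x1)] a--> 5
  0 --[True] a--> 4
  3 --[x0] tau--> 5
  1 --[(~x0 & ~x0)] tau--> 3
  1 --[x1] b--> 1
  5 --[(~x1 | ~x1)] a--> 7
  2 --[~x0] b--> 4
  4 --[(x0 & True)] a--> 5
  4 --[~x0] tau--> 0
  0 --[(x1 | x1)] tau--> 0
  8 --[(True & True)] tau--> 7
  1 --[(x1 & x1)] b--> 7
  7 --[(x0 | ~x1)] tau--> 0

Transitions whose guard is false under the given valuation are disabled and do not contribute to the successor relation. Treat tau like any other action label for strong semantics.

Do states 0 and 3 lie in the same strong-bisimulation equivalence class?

Answer: NOT BISIMILAR

Working:
Bisimulation quotient by refinement:
  P[0] = {{0,1,2,3,4,5,6,7,8}}
  P[1] = {{0},{1},{2,6},{3,4},{5,7},{8}}
  P[2] = {{0},{1},{2},{3},{4},{5,7},{6},{8}}
stable after 3 split(s): 8 block(s)
0∈{0}, 3∈{3}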